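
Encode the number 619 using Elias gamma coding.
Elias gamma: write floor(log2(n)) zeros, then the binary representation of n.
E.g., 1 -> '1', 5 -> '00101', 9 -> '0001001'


num_bits = floor(log2(619)) + 1 = 10
leading_zeros = num_bits - 1 = 9
binary(619) = 1001101011

Elias gamma(619) = '000000000' + '1001101011' = 0000000001001101011 (19 bits)


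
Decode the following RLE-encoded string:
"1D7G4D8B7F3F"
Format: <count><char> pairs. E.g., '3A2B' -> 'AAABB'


Expanding each <count><char> pair:
  1D -> 'D'
  7G -> 'GGGGGGG'
  4D -> 'DDDD'
  8B -> 'BBBBBBBB'
  7F -> 'FFFFFFF'
  3F -> 'FFF'

Decoded = DGGGGGGGDDDDBBBBBBBBFFFFFFFFFF


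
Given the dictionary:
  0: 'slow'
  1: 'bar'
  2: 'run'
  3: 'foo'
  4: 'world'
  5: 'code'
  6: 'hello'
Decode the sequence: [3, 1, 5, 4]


Look up each index in the dictionary:
  3 -> 'foo'
  1 -> 'bar'
  5 -> 'code'
  4 -> 'world'

Decoded: "foo bar code world"


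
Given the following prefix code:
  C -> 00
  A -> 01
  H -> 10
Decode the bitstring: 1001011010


Decoding step by step:
Bits 10 -> H
Bits 01 -> A
Bits 01 -> A
Bits 10 -> H
Bits 10 -> H


Decoded message: HAAHH


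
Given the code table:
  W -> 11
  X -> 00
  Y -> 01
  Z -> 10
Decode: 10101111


Decoding:
10 -> Z
10 -> Z
11 -> W
11 -> W


Result: ZZWW


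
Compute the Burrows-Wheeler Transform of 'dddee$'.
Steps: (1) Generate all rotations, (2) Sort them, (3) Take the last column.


Rotations (sorted):
  0: $dddee -> last char: e
  1: dddee$ -> last char: $
  2: ddee$d -> last char: d
  3: dee$dd -> last char: d
  4: e$ddde -> last char: e
  5: ee$ddd -> last char: d


BWT = e$dded


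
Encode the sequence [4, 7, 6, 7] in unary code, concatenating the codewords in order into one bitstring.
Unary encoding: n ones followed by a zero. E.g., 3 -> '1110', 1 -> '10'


Encode each number as n ones followed by a terminating 0:
  4 -> 11110 (5 bits)
  7 -> 11111110 (8 bits)
  6 -> 1111110 (7 bits)
  7 -> 11111110 (8 bits)
Total length = 5 + 8 + 7 + 8 = 28 bits.

Unary([4, 7, 6, 7]) = 1111011111110111111011111110 (28 bits)


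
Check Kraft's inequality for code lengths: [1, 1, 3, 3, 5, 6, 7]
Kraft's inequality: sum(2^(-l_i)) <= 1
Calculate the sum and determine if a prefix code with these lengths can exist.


Sum = 2^(-1) + 2^(-1) + 2^(-3) + 2^(-3) + 2^(-5) + 2^(-6) + 2^(-7)
    = 0.5 + 0.5 + 0.125 + 0.125 + 0.03125 + 0.015625 + 0.0078125
    = 167/128 = 1.3046875
Since 1.3046875 > 1, Kraft's inequality is NOT satisfied.
A prefix code with these lengths CANNOT exist.

Kraft sum = 1.3046875. Not satisfied.


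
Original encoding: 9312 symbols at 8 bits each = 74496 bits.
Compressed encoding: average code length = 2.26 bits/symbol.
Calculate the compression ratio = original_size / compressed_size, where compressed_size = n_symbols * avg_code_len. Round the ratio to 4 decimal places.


original_size = n_symbols * orig_bits = 9312 * 8 = 74496 bits
compressed_size = n_symbols * avg_code_len = 9312 * 2.26 = 21045.12 bits
ratio = original_size / compressed_size = 74496 / 21045.12 = 3.5398

Compression ratio = 3.5398


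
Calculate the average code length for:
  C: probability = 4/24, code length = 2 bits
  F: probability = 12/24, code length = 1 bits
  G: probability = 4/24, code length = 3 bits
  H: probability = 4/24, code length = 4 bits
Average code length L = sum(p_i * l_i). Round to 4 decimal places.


Weighted contributions p_i * l_i:
  C: (4/24) * 2 = 8/24
  F: (12/24) * 1 = 12/24
  G: (4/24) * 3 = 12/24
  H: (4/24) * 4 = 16/24
Sum = (8 + 12 + 12 + 16)/24 = 48/24

L = 48/24 = 2.0000 bits/symbol


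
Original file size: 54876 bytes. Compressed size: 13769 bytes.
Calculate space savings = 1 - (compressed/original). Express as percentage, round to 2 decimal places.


ratio = compressed/original = 13769/54876 = 0.250911
savings = 1 - ratio = 1 - 0.250911 = 0.749089
as a percentage: 0.749089 * 100 = 74.91%

Space savings = 1 - 13769/54876 = 74.91%


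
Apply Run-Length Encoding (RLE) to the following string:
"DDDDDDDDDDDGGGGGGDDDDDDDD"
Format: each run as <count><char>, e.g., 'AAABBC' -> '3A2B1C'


Scanning runs left to right:
  i=0: run of 'D' x 11 -> '11D'
  i=11: run of 'G' x 6 -> '6G'
  i=17: run of 'D' x 8 -> '8D'

RLE = 11D6G8D


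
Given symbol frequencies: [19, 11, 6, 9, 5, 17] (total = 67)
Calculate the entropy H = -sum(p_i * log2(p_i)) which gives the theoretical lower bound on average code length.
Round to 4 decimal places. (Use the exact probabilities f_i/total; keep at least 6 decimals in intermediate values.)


Per-symbol terms -p_i * log2(p_i) with p_i = f_i/67:
  p = 19/67 = 0.283582: log2(p) = -1.818162, -p*log2(p) = 0.515598
  p = 11/67 = 0.164179: log2(p) = -2.606658, -p*log2(p) = 0.427959
  p = 6/67 = 0.089552: log2(p) = -3.481127, -p*log2(p) = 0.311743
  p = 9/67 = 0.134328: log2(p) = -2.896164, -p*log2(p) = 0.389037
  p = 5/67 = 0.074627: log2(p) = -3.744161, -p*log2(p) = 0.279415
  p = 17/67 = 0.253731: log2(p) = -1.978626, -p*log2(p) = 0.502040
H = 0.515598 + 0.427959 + 0.311743 + 0.389037 + 0.279415 + 0.502040 = 2.425792

H = 2.4258 bits/symbol


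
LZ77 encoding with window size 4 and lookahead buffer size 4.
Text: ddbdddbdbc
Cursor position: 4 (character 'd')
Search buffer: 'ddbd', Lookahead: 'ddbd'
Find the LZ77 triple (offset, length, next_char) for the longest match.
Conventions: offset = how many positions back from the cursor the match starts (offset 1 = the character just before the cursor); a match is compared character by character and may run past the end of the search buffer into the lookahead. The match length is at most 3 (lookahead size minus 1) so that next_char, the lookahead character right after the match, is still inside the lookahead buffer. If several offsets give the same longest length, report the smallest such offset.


Try each offset into the search buffer:
  offset=1 (pos 3, char 'd'): match length 2
  offset=2 (pos 2, char 'b'): match length 0
  offset=3 (pos 1, char 'd'): match length 1
  offset=4 (pos 0, char 'd'): match length 3
Longest match has length 3 at offset 4.
next_char = character at position 4 + 3 = 7 -> 'd'

Best match: offset=4, length=3 (matching 'ddb' starting at position 0)
LZ77 triple: (4, 3, 'd')


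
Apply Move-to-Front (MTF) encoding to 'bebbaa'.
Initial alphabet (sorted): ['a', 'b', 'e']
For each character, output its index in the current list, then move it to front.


MTF encoding:
'b': index 1 in ['a', 'b', 'e'] -> ['b', 'a', 'e']
'e': index 2 in ['b', 'a', 'e'] -> ['e', 'b', 'a']
'b': index 1 in ['e', 'b', 'a'] -> ['b', 'e', 'a']
'b': index 0 in ['b', 'e', 'a'] -> ['b', 'e', 'a']
'a': index 2 in ['b', 'e', 'a'] -> ['a', 'b', 'e']
'a': index 0 in ['a', 'b', 'e'] -> ['a', 'b', 'e']


Output: [1, 2, 1, 0, 2, 0]


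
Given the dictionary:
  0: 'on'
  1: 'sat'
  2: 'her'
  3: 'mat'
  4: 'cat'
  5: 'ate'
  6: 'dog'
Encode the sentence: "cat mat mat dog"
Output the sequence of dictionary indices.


Look up each word in the dictionary:
  'cat' -> 4
  'mat' -> 3
  'mat' -> 3
  'dog' -> 6

Encoded: [4, 3, 3, 6]


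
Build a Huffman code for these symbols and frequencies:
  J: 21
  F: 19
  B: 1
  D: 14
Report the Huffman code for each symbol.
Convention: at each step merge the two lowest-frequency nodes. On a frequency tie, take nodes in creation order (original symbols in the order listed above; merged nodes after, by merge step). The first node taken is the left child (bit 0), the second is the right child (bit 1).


Huffman tree construction:
Step 1: Merge B(1) + D(14) = 15
Step 2: Merge (B+D)(15) + F(19) = 34
Step 3: Merge J(21) + ((B+D)+F)(34) = 55
Read each symbol's code off the tree from the root (left child = 0, right child = 1).

Codes:
  J: 0 (length 1)
  F: 11 (length 2)
  B: 100 (length 3)
  D: 101 (length 3)
Average code length: 104/55 = 1.8909 bits/symbol


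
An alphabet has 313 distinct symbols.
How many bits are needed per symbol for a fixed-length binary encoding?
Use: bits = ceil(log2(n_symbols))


log2(313) = 8.29
Bracket: 2^8 = 256 < 313 <= 2^9 = 512
So ceil(log2(313)) = 9

bits = ceil(log2(313)) = ceil(8.29) = 9 bits


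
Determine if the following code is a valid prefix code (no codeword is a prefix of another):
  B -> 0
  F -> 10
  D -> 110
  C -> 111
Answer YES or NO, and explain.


Checking each pair (does one codeword prefix another?):
  B='0' vs F='10': no prefix
  B='0' vs D='110': no prefix
  B='0' vs C='111': no prefix
  F='10' vs B='0': no prefix
  F='10' vs D='110': no prefix
  F='10' vs C='111': no prefix
  D='110' vs B='0': no prefix
  D='110' vs F='10': no prefix
  D='110' vs C='111': no prefix
  C='111' vs B='0': no prefix
  C='111' vs F='10': no prefix
  C='111' vs D='110': no prefix
No violation found over all pairs.

YES -- this is a valid prefix code. No codeword is a prefix of any other codeword.


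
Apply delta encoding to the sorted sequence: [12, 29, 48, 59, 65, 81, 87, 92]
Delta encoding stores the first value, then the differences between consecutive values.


First value: 12
Deltas:
  29 - 12 = 17
  48 - 29 = 19
  59 - 48 = 11
  65 - 59 = 6
  81 - 65 = 16
  87 - 81 = 6
  92 - 87 = 5


Delta encoded: [12, 17, 19, 11, 6, 16, 6, 5]


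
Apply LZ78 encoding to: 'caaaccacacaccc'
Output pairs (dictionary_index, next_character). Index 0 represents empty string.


LZ78 encoding steps:
Dictionary: {0: ''}
Step 1: w='' (idx 0), next='c' -> output (0, 'c'), add 'c' as idx 1
Step 2: w='' (idx 0), next='a' -> output (0, 'a'), add 'a' as idx 2
Step 3: w='a' (idx 2), next='a' -> output (2, 'a'), add 'aa' as idx 3
Step 4: w='c' (idx 1), next='c' -> output (1, 'c'), add 'cc' as idx 4
Step 5: w='a' (idx 2), next='c' -> output (2, 'c'), add 'ac' as idx 5
Step 6: w='ac' (idx 5), next='a' -> output (5, 'a'), add 'aca' as idx 6
Step 7: w='cc' (idx 4), next='c' -> output (4, 'c'), add 'ccc' as idx 7


Encoded: [(0, 'c'), (0, 'a'), (2, 'a'), (1, 'c'), (2, 'c'), (5, 'a'), (4, 'c')]


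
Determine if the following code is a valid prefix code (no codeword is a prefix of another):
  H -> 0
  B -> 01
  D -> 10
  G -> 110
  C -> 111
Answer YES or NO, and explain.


Checking each pair (does one codeword prefix another?):
  H='0' vs B='01': prefix -- VIOLATION

NO -- this is NOT a valid prefix code. H (0) is a prefix of B (01).


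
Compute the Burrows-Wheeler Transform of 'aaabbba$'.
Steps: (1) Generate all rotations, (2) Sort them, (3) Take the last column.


Rotations (sorted):
  0: $aaabbba -> last char: a
  1: a$aaabbb -> last char: b
  2: aaabbba$ -> last char: $
  3: aabbba$a -> last char: a
  4: abbba$aa -> last char: a
  5: ba$aaabb -> last char: b
  6: bba$aaab -> last char: b
  7: bbba$aaa -> last char: a


BWT = ab$aabba


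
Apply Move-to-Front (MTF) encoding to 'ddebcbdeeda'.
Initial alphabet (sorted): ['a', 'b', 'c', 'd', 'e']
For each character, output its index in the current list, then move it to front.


MTF encoding:
'd': index 3 in ['a', 'b', 'c', 'd', 'e'] -> ['d', 'a', 'b', 'c', 'e']
'd': index 0 in ['d', 'a', 'b', 'c', 'e'] -> ['d', 'a', 'b', 'c', 'e']
'e': index 4 in ['d', 'a', 'b', 'c', 'e'] -> ['e', 'd', 'a', 'b', 'c']
'b': index 3 in ['e', 'd', 'a', 'b', 'c'] -> ['b', 'e', 'd', 'a', 'c']
'c': index 4 in ['b', 'e', 'd', 'a', 'c'] -> ['c', 'b', 'e', 'd', 'a']
'b': index 1 in ['c', 'b', 'e', 'd', 'a'] -> ['b', 'c', 'e', 'd', 'a']
'd': index 3 in ['b', 'c', 'e', 'd', 'a'] -> ['d', 'b', 'c', 'e', 'a']
'e': index 3 in ['d', 'b', 'c', 'e', 'a'] -> ['e', 'd', 'b', 'c', 'a']
'e': index 0 in ['e', 'd', 'b', 'c', 'a'] -> ['e', 'd', 'b', 'c', 'a']
'd': index 1 in ['e', 'd', 'b', 'c', 'a'] -> ['d', 'e', 'b', 'c', 'a']
'a': index 4 in ['d', 'e', 'b', 'c', 'a'] -> ['a', 'd', 'e', 'b', 'c']


Output: [3, 0, 4, 3, 4, 1, 3, 3, 0, 1, 4]


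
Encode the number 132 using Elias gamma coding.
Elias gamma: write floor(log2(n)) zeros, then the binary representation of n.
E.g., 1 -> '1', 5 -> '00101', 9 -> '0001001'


num_bits = floor(log2(132)) + 1 = 8
leading_zeros = num_bits - 1 = 7
binary(132) = 10000100

Elias gamma(132) = '0000000' + '10000100' = 000000010000100 (15 bits)


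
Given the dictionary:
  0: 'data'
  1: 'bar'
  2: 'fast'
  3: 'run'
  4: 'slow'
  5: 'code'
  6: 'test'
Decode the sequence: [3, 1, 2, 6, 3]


Look up each index in the dictionary:
  3 -> 'run'
  1 -> 'bar'
  2 -> 'fast'
  6 -> 'test'
  3 -> 'run'

Decoded: "run bar fast test run"


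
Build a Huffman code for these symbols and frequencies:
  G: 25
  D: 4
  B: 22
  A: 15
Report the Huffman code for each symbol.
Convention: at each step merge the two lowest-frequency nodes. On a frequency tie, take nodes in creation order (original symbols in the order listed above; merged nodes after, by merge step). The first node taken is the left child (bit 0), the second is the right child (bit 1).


Huffman tree construction:
Step 1: Merge D(4) + A(15) = 19
Step 2: Merge (D+A)(19) + B(22) = 41
Step 3: Merge G(25) + ((D+A)+B)(41) = 66
Read each symbol's code off the tree from the root (left child = 0, right child = 1).

Codes:
  G: 0 (length 1)
  D: 100 (length 3)
  B: 11 (length 2)
  A: 101 (length 3)
Average code length: 126/66 = 1.9091 bits/symbol


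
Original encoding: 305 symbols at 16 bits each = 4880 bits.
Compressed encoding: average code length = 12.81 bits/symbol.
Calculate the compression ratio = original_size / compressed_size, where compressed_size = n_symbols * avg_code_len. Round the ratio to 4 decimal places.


original_size = n_symbols * orig_bits = 305 * 16 = 4880 bits
compressed_size = n_symbols * avg_code_len = 305 * 12.81 = 3907.05 bits
ratio = original_size / compressed_size = 4880 / 3907.05 = 1.249

Compression ratio = 1.249


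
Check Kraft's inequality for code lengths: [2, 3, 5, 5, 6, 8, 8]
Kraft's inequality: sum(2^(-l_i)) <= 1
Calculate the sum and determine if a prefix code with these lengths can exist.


Sum = 2^(-2) + 2^(-3) + 2^(-5) + 2^(-5) + 2^(-6) + 2^(-8) + 2^(-8)
    = 0.25 + 0.125 + 0.03125 + 0.03125 + 0.015625 + 0.00390625 + 0.00390625
    = 118/256 = 0.4609375
Since 0.4609375 <= 1, Kraft's inequality IS satisfied.
A prefix code with these lengths CAN exist.

Kraft sum = 0.4609375. Satisfied.


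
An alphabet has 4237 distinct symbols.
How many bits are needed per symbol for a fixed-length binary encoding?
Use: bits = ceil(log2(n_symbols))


log2(4237) = 12.0488
Bracket: 2^12 = 4096 < 4237 <= 2^13 = 8192
So ceil(log2(4237)) = 13

bits = ceil(log2(4237)) = ceil(12.0488) = 13 bits


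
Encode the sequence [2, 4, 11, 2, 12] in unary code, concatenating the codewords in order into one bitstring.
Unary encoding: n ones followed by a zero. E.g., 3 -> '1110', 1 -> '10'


Encode each number as n ones followed by a terminating 0:
  2 -> 110 (3 bits)
  4 -> 11110 (5 bits)
  11 -> 111111111110 (12 bits)
  2 -> 110 (3 bits)
  12 -> 1111111111110 (13 bits)
Total length = 3 + 5 + 12 + 3 + 13 = 36 bits.

Unary([2, 4, 11, 2, 12]) = 110111101111111111101101111111111110 (36 bits)


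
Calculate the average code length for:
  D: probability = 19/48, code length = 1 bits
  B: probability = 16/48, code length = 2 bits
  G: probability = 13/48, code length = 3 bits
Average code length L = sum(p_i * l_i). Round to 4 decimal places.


Weighted contributions p_i * l_i:
  D: (19/48) * 1 = 19/48
  B: (16/48) * 2 = 32/48
  G: (13/48) * 3 = 39/48
Sum = (19 + 32 + 39)/48 = 90/48

L = 90/48 = 1.8750 bits/symbol


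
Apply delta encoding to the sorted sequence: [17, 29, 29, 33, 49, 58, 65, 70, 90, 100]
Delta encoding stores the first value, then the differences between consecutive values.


First value: 17
Deltas:
  29 - 17 = 12
  29 - 29 = 0
  33 - 29 = 4
  49 - 33 = 16
  58 - 49 = 9
  65 - 58 = 7
  70 - 65 = 5
  90 - 70 = 20
  100 - 90 = 10


Delta encoded: [17, 12, 0, 4, 16, 9, 7, 5, 20, 10]


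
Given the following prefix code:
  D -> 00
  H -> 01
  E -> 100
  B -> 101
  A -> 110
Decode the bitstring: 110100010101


Decoding step by step:
Bits 110 -> A
Bits 100 -> E
Bits 01 -> H
Bits 01 -> H
Bits 01 -> H


Decoded message: AEHHH


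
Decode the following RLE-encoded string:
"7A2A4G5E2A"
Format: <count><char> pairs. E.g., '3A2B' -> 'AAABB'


Expanding each <count><char> pair:
  7A -> 'AAAAAAA'
  2A -> 'AA'
  4G -> 'GGGG'
  5E -> 'EEEEE'
  2A -> 'AA'

Decoded = AAAAAAAAAGGGGEEEEEAA


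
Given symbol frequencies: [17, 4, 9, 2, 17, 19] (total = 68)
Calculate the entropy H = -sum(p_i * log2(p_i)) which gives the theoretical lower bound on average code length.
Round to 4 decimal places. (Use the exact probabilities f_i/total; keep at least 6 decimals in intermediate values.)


Per-symbol terms -p_i * log2(p_i) with p_i = f_i/68:
  p = 17/68 = 0.250000: log2(p) = -2.000000, -p*log2(p) = 0.500000
  p = 4/68 = 0.058824: log2(p) = -4.087463, -p*log2(p) = 0.240439
  p = 9/68 = 0.132353: log2(p) = -2.917538, -p*log2(p) = 0.386145
  p = 2/68 = 0.029412: log2(p) = -5.087463, -p*log2(p) = 0.149631
  p = 17/68 = 0.250000: log2(p) = -2.000000, -p*log2(p) = 0.500000
  p = 19/68 = 0.279412: log2(p) = -1.839535, -p*log2(p) = 0.513988
H = 0.500000 + 0.240439 + 0.386145 + 0.149631 + 0.500000 + 0.513988 = 2.290203

H = 2.2902 bits/symbol


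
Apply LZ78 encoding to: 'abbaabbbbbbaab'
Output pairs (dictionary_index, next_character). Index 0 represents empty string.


LZ78 encoding steps:
Dictionary: {0: ''}
Step 1: w='' (idx 0), next='a' -> output (0, 'a'), add 'a' as idx 1
Step 2: w='' (idx 0), next='b' -> output (0, 'b'), add 'b' as idx 2
Step 3: w='b' (idx 2), next='a' -> output (2, 'a'), add 'ba' as idx 3
Step 4: w='a' (idx 1), next='b' -> output (1, 'b'), add 'ab' as idx 4
Step 5: w='b' (idx 2), next='b' -> output (2, 'b'), add 'bb' as idx 5
Step 6: w='bb' (idx 5), next='b' -> output (5, 'b'), add 'bbb' as idx 6
Step 7: w='a' (idx 1), next='a' -> output (1, 'a'), add 'aa' as idx 7
Step 8: w='b' (idx 2), end of input -> output (2, '')


Encoded: [(0, 'a'), (0, 'b'), (2, 'a'), (1, 'b'), (2, 'b'), (5, 'b'), (1, 'a'), (2, '')]


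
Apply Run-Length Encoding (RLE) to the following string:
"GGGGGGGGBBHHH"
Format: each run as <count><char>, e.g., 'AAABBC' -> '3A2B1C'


Scanning runs left to right:
  i=0: run of 'G' x 8 -> '8G'
  i=8: run of 'B' x 2 -> '2B'
  i=10: run of 'H' x 3 -> '3H'

RLE = 8G2B3H


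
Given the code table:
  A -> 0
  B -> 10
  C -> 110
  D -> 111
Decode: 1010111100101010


Decoding:
10 -> B
10 -> B
111 -> D
10 -> B
0 -> A
10 -> B
10 -> B
10 -> B


Result: BBDBABBB


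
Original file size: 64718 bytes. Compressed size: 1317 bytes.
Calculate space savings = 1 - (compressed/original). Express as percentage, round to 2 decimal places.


ratio = compressed/original = 1317/64718 = 0.02035
savings = 1 - ratio = 1 - 0.02035 = 0.97965
as a percentage: 0.97965 * 100 = 97.97%

Space savings = 1 - 1317/64718 = 97.97%


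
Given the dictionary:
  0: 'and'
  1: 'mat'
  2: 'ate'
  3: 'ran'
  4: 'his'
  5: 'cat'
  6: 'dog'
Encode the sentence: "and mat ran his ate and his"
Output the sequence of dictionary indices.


Look up each word in the dictionary:
  'and' -> 0
  'mat' -> 1
  'ran' -> 3
  'his' -> 4
  'ate' -> 2
  'and' -> 0
  'his' -> 4

Encoded: [0, 1, 3, 4, 2, 0, 4]


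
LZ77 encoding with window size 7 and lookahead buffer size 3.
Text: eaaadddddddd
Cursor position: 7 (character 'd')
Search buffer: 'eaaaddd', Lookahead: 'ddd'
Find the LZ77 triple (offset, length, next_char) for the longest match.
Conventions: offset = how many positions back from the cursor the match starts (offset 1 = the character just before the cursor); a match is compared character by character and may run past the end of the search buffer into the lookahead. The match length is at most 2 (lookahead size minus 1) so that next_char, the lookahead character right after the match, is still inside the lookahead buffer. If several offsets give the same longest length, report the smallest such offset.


Try each offset into the search buffer:
  offset=1 (pos 6, char 'd'): match length 2
  offset=2 (pos 5, char 'd'): match length 2
  offset=3 (pos 4, char 'd'): match length 2
  offset=4 (pos 3, char 'a'): match length 0
  offset=5 (pos 2, char 'a'): match length 0
  offset=6 (pos 1, char 'a'): match length 0
  offset=7 (pos 0, char 'e'): match length 0
Longest match has length 2, found at offsets 1, 2, 3; take the smallest, offset 1.
next_char = character at position 7 + 2 = 9 -> 'd'

Best match: offset=1, length=2 (matching 'dd' starting at position 6)
LZ77 triple: (1, 2, 'd')


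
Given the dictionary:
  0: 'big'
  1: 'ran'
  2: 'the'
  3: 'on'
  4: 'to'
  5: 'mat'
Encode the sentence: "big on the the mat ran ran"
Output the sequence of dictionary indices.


Look up each word in the dictionary:
  'big' -> 0
  'on' -> 3
  'the' -> 2
  'the' -> 2
  'mat' -> 5
  'ran' -> 1
  'ran' -> 1

Encoded: [0, 3, 2, 2, 5, 1, 1]


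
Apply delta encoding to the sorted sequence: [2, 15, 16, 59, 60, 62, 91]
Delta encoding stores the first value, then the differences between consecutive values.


First value: 2
Deltas:
  15 - 2 = 13
  16 - 15 = 1
  59 - 16 = 43
  60 - 59 = 1
  62 - 60 = 2
  91 - 62 = 29


Delta encoded: [2, 13, 1, 43, 1, 2, 29]


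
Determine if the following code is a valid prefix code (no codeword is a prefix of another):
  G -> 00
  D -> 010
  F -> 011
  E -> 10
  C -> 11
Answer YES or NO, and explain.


Checking each pair (does one codeword prefix another?):
  G='00' vs D='010': no prefix
  G='00' vs F='011': no prefix
  G='00' vs E='10': no prefix
  G='00' vs C='11': no prefix
  D='010' vs G='00': no prefix
  D='010' vs F='011': no prefix
  D='010' vs E='10': no prefix
  D='010' vs C='11': no prefix
  F='011' vs G='00': no prefix
  F='011' vs D='010': no prefix
  F='011' vs E='10': no prefix
  F='011' vs C='11': no prefix
  E='10' vs G='00': no prefix
  E='10' vs D='010': no prefix
  E='10' vs F='011': no prefix
  E='10' vs C='11': no prefix
  C='11' vs G='00': no prefix
  C='11' vs D='010': no prefix
  C='11' vs F='011': no prefix
  C='11' vs E='10': no prefix
No violation found over all pairs.

YES -- this is a valid prefix code. No codeword is a prefix of any other codeword.


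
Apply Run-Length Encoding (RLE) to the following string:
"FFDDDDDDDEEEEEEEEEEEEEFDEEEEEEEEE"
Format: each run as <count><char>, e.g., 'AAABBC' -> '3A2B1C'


Scanning runs left to right:
  i=0: run of 'F' x 2 -> '2F'
  i=2: run of 'D' x 7 -> '7D'
  i=9: run of 'E' x 13 -> '13E'
  i=22: run of 'F' x 1 -> '1F'
  i=23: run of 'D' x 1 -> '1D'
  i=24: run of 'E' x 9 -> '9E'

RLE = 2F7D13E1F1D9E


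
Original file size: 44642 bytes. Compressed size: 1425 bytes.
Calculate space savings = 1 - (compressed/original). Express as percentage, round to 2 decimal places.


ratio = compressed/original = 1425/44642 = 0.031921
savings = 1 - ratio = 1 - 0.031921 = 0.968079
as a percentage: 0.968079 * 100 = 96.81%

Space savings = 1 - 1425/44642 = 96.81%


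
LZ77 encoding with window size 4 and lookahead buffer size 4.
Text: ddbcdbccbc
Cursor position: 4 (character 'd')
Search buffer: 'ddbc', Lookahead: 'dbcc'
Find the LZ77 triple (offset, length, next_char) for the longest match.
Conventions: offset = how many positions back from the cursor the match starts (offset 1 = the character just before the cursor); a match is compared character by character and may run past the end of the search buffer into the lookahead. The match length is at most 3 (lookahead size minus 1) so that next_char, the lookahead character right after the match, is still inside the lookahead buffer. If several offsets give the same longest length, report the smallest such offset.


Try each offset into the search buffer:
  offset=1 (pos 3, char 'c'): match length 0
  offset=2 (pos 2, char 'b'): match length 0
  offset=3 (pos 1, char 'd'): match length 3
  offset=4 (pos 0, char 'd'): match length 1
Longest match has length 3 at offset 3.
next_char = character at position 4 + 3 = 7 -> 'c'

Best match: offset=3, length=3 (matching 'dbc' starting at position 1)
LZ77 triple: (3, 3, 'c')


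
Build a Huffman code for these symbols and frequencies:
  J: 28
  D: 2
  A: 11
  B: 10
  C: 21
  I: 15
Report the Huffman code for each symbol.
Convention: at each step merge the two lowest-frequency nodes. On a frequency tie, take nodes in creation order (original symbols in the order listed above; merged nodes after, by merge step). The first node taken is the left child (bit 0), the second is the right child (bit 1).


Huffman tree construction:
Step 1: Merge D(2) + B(10) = 12
Step 2: Merge A(11) + (D+B)(12) = 23
Step 3: Merge I(15) + C(21) = 36
Step 4: Merge (A+(D+B))(23) + J(28) = 51
Step 5: Merge (I+C)(36) + ((A+(D+B))+J)(51) = 87
Read each symbol's code off the tree from the root (left child = 0, right child = 1).

Codes:
  J: 11 (length 2)
  D: 1010 (length 4)
  A: 100 (length 3)
  B: 1011 (length 4)
  C: 01 (length 2)
  I: 00 (length 2)
Average code length: 209/87 = 2.4023 bits/symbol


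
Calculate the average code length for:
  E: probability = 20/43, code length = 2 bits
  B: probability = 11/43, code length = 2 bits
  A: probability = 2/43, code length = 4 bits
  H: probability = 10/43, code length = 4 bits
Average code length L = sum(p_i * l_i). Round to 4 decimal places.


Weighted contributions p_i * l_i:
  E: (20/43) * 2 = 40/43
  B: (11/43) * 2 = 22/43
  A: (2/43) * 4 = 8/43
  H: (10/43) * 4 = 40/43
Sum = (40 + 22 + 8 + 40)/43 = 110/43

L = 110/43 = 2.5581 bits/symbol


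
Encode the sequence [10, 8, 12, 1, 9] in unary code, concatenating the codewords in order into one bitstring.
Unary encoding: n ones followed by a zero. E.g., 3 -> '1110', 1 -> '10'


Encode each number as n ones followed by a terminating 0:
  10 -> 11111111110 (11 bits)
  8 -> 111111110 (9 bits)
  12 -> 1111111111110 (13 bits)
  1 -> 10 (2 bits)
  9 -> 1111111110 (10 bits)
Total length = 11 + 9 + 13 + 2 + 10 = 45 bits.

Unary([10, 8, 12, 1, 9]) = 111111111101111111101111111111110101111111110 (45 bits)


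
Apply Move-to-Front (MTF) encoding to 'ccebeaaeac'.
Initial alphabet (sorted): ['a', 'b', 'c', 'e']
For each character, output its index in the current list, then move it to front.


MTF encoding:
'c': index 2 in ['a', 'b', 'c', 'e'] -> ['c', 'a', 'b', 'e']
'c': index 0 in ['c', 'a', 'b', 'e'] -> ['c', 'a', 'b', 'e']
'e': index 3 in ['c', 'a', 'b', 'e'] -> ['e', 'c', 'a', 'b']
'b': index 3 in ['e', 'c', 'a', 'b'] -> ['b', 'e', 'c', 'a']
'e': index 1 in ['b', 'e', 'c', 'a'] -> ['e', 'b', 'c', 'a']
'a': index 3 in ['e', 'b', 'c', 'a'] -> ['a', 'e', 'b', 'c']
'a': index 0 in ['a', 'e', 'b', 'c'] -> ['a', 'e', 'b', 'c']
'e': index 1 in ['a', 'e', 'b', 'c'] -> ['e', 'a', 'b', 'c']
'a': index 1 in ['e', 'a', 'b', 'c'] -> ['a', 'e', 'b', 'c']
'c': index 3 in ['a', 'e', 'b', 'c'] -> ['c', 'a', 'e', 'b']


Output: [2, 0, 3, 3, 1, 3, 0, 1, 1, 3]


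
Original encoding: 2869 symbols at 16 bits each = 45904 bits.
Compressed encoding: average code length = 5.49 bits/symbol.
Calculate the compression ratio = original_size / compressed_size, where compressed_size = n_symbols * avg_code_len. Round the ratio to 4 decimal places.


original_size = n_symbols * orig_bits = 2869 * 16 = 45904 bits
compressed_size = n_symbols * avg_code_len = 2869 * 5.49 = 15750.81 bits
ratio = original_size / compressed_size = 45904 / 15750.81 = 2.9144

Compression ratio = 2.9144


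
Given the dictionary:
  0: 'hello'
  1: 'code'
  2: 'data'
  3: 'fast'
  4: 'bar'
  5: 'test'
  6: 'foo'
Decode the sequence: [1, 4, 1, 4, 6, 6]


Look up each index in the dictionary:
  1 -> 'code'
  4 -> 'bar'
  1 -> 'code'
  4 -> 'bar'
  6 -> 'foo'
  6 -> 'foo'

Decoded: "code bar code bar foo foo"


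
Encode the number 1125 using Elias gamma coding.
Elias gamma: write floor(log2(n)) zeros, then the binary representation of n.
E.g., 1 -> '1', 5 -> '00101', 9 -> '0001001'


num_bits = floor(log2(1125)) + 1 = 11
leading_zeros = num_bits - 1 = 10
binary(1125) = 10001100101

Elias gamma(1125) = '0000000000' + '10001100101' = 000000000010001100101 (21 bits)


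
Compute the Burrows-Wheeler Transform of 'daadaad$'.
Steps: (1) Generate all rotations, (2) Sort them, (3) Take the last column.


Rotations (sorted):
  0: $daadaad -> last char: d
  1: aad$daad -> last char: d
  2: aadaad$d -> last char: d
  3: ad$daada -> last char: a
  4: adaad$da -> last char: a
  5: d$daadaa -> last char: a
  6: daad$daa -> last char: a
  7: daadaad$ -> last char: $


BWT = dddaaaa$


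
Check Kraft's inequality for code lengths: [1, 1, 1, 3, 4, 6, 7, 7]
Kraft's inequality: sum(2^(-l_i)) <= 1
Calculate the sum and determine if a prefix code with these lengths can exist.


Sum = 2^(-1) + 2^(-1) + 2^(-1) + 2^(-3) + 2^(-4) + 2^(-6) + 2^(-7) + 2^(-7)
    = 0.5 + 0.5 + 0.5 + 0.125 + 0.0625 + 0.015625 + 0.0078125 + 0.0078125
    = 220/128 = 1.71875
Since 1.71875 > 1, Kraft's inequality is NOT satisfied.
A prefix code with these lengths CANNOT exist.

Kraft sum = 1.71875. Not satisfied.


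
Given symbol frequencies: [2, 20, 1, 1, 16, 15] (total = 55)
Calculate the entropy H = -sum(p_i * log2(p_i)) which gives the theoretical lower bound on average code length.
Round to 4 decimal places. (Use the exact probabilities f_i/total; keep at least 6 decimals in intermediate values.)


Per-symbol terms -p_i * log2(p_i) with p_i = f_i/55:
  p = 2/55 = 0.036364: log2(p) = -4.781360, -p*log2(p) = 0.173868
  p = 20/55 = 0.363636: log2(p) = -1.459432, -p*log2(p) = 0.530702
  p = 1/55 = 0.018182: log2(p) = -5.781360, -p*log2(p) = 0.105116
  p = 1/55 = 0.018182: log2(p) = -5.781360, -p*log2(p) = 0.105116
  p = 16/55 = 0.290909: log2(p) = -1.781360, -p*log2(p) = 0.518214
  p = 15/55 = 0.272727: log2(p) = -1.874469, -p*log2(p) = 0.511219
H = 0.173868 + 0.530702 + 0.105116 + 0.105116 + 0.518214 + 0.511219 = 1.944235

H = 1.9442 bits/symbol


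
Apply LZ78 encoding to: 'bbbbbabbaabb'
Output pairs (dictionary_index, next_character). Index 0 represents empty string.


LZ78 encoding steps:
Dictionary: {0: ''}
Step 1: w='' (idx 0), next='b' -> output (0, 'b'), add 'b' as idx 1
Step 2: w='b' (idx 1), next='b' -> output (1, 'b'), add 'bb' as idx 2
Step 3: w='bb' (idx 2), next='a' -> output (2, 'a'), add 'bba' as idx 3
Step 4: w='bba' (idx 3), next='a' -> output (3, 'a'), add 'bbaa' as idx 4
Step 5: w='bb' (idx 2), end of input -> output (2, '')


Encoded: [(0, 'b'), (1, 'b'), (2, 'a'), (3, 'a'), (2, '')]


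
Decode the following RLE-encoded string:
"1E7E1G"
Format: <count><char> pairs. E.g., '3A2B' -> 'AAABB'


Expanding each <count><char> pair:
  1E -> 'E'
  7E -> 'EEEEEEE'
  1G -> 'G'

Decoded = EEEEEEEEG


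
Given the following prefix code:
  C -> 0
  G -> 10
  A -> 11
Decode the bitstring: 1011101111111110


Decoding step by step:
Bits 10 -> G
Bits 11 -> A
Bits 10 -> G
Bits 11 -> A
Bits 11 -> A
Bits 11 -> A
Bits 11 -> A
Bits 10 -> G


Decoded message: GAGAAAAG


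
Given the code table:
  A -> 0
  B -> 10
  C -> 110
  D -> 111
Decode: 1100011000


Decoding:
110 -> C
0 -> A
0 -> A
110 -> C
0 -> A
0 -> A


Result: CAACAA


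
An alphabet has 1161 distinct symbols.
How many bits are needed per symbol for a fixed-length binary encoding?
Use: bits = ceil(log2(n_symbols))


log2(1161) = 10.1812
Bracket: 2^10 = 1024 < 1161 <= 2^11 = 2048
So ceil(log2(1161)) = 11

bits = ceil(log2(1161)) = ceil(10.1812) = 11 bits


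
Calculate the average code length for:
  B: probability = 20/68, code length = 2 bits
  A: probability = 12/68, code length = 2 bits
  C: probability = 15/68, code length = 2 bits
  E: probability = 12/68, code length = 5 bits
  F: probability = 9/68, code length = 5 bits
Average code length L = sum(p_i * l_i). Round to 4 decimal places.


Weighted contributions p_i * l_i:
  B: (20/68) * 2 = 40/68
  A: (12/68) * 2 = 24/68
  C: (15/68) * 2 = 30/68
  E: (12/68) * 5 = 60/68
  F: (9/68) * 5 = 45/68
Sum = (40 + 24 + 30 + 60 + 45)/68 = 199/68

L = 199/68 = 2.9265 bits/symbol


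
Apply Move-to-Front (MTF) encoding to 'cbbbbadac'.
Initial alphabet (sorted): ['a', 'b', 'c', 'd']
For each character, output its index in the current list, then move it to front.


MTF encoding:
'c': index 2 in ['a', 'b', 'c', 'd'] -> ['c', 'a', 'b', 'd']
'b': index 2 in ['c', 'a', 'b', 'd'] -> ['b', 'c', 'a', 'd']
'b': index 0 in ['b', 'c', 'a', 'd'] -> ['b', 'c', 'a', 'd']
'b': index 0 in ['b', 'c', 'a', 'd'] -> ['b', 'c', 'a', 'd']
'b': index 0 in ['b', 'c', 'a', 'd'] -> ['b', 'c', 'a', 'd']
'a': index 2 in ['b', 'c', 'a', 'd'] -> ['a', 'b', 'c', 'd']
'd': index 3 in ['a', 'b', 'c', 'd'] -> ['d', 'a', 'b', 'c']
'a': index 1 in ['d', 'a', 'b', 'c'] -> ['a', 'd', 'b', 'c']
'c': index 3 in ['a', 'd', 'b', 'c'] -> ['c', 'a', 'd', 'b']


Output: [2, 2, 0, 0, 0, 2, 3, 1, 3]


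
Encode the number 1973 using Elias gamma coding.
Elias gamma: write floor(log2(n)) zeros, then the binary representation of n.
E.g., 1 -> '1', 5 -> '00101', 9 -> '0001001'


num_bits = floor(log2(1973)) + 1 = 11
leading_zeros = num_bits - 1 = 10
binary(1973) = 11110110101

Elias gamma(1973) = '0000000000' + '11110110101' = 000000000011110110101 (21 bits)


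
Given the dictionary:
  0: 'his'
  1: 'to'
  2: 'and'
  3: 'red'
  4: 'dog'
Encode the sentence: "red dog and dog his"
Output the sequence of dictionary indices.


Look up each word in the dictionary:
  'red' -> 3
  'dog' -> 4
  'and' -> 2
  'dog' -> 4
  'his' -> 0

Encoded: [3, 4, 2, 4, 0]


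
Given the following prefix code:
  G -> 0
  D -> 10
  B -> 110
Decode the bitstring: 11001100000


Decoding step by step:
Bits 110 -> B
Bits 0 -> G
Bits 110 -> B
Bits 0 -> G
Bits 0 -> G
Bits 0 -> G
Bits 0 -> G


Decoded message: BGBGGGG


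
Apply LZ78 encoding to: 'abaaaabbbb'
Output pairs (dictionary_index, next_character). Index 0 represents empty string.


LZ78 encoding steps:
Dictionary: {0: ''}
Step 1: w='' (idx 0), next='a' -> output (0, 'a'), add 'a' as idx 1
Step 2: w='' (idx 0), next='b' -> output (0, 'b'), add 'b' as idx 2
Step 3: w='a' (idx 1), next='a' -> output (1, 'a'), add 'aa' as idx 3
Step 4: w='aa' (idx 3), next='b' -> output (3, 'b'), add 'aab' as idx 4
Step 5: w='b' (idx 2), next='b' -> output (2, 'b'), add 'bb' as idx 5
Step 6: w='b' (idx 2), end of input -> output (2, '')


Encoded: [(0, 'a'), (0, 'b'), (1, 'a'), (3, 'b'), (2, 'b'), (2, '')]


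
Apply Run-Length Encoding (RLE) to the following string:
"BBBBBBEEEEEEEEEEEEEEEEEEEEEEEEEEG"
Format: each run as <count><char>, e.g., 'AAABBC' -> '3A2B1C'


Scanning runs left to right:
  i=0: run of 'B' x 6 -> '6B'
  i=6: run of 'E' x 26 -> '26E'
  i=32: run of 'G' x 1 -> '1G'

RLE = 6B26E1G


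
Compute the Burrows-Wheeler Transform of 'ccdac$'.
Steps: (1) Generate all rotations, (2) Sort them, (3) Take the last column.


Rotations (sorted):
  0: $ccdac -> last char: c
  1: ac$ccd -> last char: d
  2: c$ccda -> last char: a
  3: ccdac$ -> last char: $
  4: cdac$c -> last char: c
  5: dac$cc -> last char: c


BWT = cda$cc


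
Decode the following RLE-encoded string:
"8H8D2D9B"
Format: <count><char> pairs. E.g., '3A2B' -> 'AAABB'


Expanding each <count><char> pair:
  8H -> 'HHHHHHHH'
  8D -> 'DDDDDDDD'
  2D -> 'DD'
  9B -> 'BBBBBBBBB'

Decoded = HHHHHHHHDDDDDDDDDDBBBBBBBBB


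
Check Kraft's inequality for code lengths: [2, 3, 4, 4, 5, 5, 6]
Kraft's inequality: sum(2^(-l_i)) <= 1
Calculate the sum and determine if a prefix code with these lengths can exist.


Sum = 2^(-2) + 2^(-3) + 2^(-4) + 2^(-4) + 2^(-5) + 2^(-5) + 2^(-6)
    = 0.25 + 0.125 + 0.0625 + 0.0625 + 0.03125 + 0.03125 + 0.015625
    = 37/64 = 0.578125
Since 0.578125 <= 1, Kraft's inequality IS satisfied.
A prefix code with these lengths CAN exist.

Kraft sum = 0.578125. Satisfied.


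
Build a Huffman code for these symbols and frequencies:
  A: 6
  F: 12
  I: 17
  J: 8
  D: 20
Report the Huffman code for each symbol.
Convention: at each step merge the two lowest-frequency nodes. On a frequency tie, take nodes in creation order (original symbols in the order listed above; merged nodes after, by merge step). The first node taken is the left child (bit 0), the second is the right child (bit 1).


Huffman tree construction:
Step 1: Merge A(6) + J(8) = 14
Step 2: Merge F(12) + (A+J)(14) = 26
Step 3: Merge I(17) + D(20) = 37
Step 4: Merge (F+(A+J))(26) + (I+D)(37) = 63
Read each symbol's code off the tree from the root (left child = 0, right child = 1).

Codes:
  A: 010 (length 3)
  F: 00 (length 2)
  I: 10 (length 2)
  J: 011 (length 3)
  D: 11 (length 2)
Average code length: 140/63 = 2.2222 bits/symbol


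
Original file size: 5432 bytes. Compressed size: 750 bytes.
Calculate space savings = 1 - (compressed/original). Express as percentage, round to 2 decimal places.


ratio = compressed/original = 750/5432 = 0.138071
savings = 1 - ratio = 1 - 0.138071 = 0.861929
as a percentage: 0.861929 * 100 = 86.19%

Space savings = 1 - 750/5432 = 86.19%


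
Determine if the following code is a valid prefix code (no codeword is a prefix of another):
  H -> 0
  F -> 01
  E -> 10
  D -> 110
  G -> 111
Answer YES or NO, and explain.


Checking each pair (does one codeword prefix another?):
  H='0' vs F='01': prefix -- VIOLATION

NO -- this is NOT a valid prefix code. H (0) is a prefix of F (01).


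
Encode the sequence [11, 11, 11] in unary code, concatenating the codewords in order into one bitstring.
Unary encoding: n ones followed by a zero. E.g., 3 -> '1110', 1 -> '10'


Encode each number as n ones followed by a terminating 0:
  11 -> 111111111110 (12 bits)
  11 -> 111111111110 (12 bits)
  11 -> 111111111110 (12 bits)
Total length = 12 + 12 + 12 = 36 bits.

Unary([11, 11, 11]) = 111111111110111111111110111111111110 (36 bits)


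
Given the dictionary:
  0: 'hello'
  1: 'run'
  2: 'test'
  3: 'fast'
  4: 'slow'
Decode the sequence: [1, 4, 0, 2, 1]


Look up each index in the dictionary:
  1 -> 'run'
  4 -> 'slow'
  0 -> 'hello'
  2 -> 'test'
  1 -> 'run'

Decoded: "run slow hello test run"


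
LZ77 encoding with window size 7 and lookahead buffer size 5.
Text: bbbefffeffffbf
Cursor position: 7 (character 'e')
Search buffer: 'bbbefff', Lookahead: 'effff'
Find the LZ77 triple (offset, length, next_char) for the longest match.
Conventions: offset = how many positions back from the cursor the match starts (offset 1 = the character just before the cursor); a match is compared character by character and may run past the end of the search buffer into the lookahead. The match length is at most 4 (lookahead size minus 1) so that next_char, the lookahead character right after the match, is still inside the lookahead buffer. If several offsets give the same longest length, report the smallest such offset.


Try each offset into the search buffer:
  offset=1 (pos 6, char 'f'): match length 0
  offset=2 (pos 5, char 'f'): match length 0
  offset=3 (pos 4, char 'f'): match length 0
  offset=4 (pos 3, char 'e'): match length 4
  offset=5 (pos 2, char 'b'): match length 0
  offset=6 (pos 1, char 'b'): match length 0
  offset=7 (pos 0, char 'b'): match length 0
Longest match has length 4 at offset 4.
next_char = character at position 7 + 4 = 11 -> 'f'

Best match: offset=4, length=4 (matching 'efff' starting at position 3)
LZ77 triple: (4, 4, 'f')


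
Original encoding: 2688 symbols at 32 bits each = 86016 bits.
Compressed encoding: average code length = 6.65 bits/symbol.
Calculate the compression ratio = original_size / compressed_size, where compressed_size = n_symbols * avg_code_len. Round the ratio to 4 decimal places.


original_size = n_symbols * orig_bits = 2688 * 32 = 86016 bits
compressed_size = n_symbols * avg_code_len = 2688 * 6.65 = 17875.2 bits
ratio = original_size / compressed_size = 86016 / 17875.2 = 4.812

Compression ratio = 4.812


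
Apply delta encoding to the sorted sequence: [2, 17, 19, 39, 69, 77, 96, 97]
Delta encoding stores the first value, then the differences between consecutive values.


First value: 2
Deltas:
  17 - 2 = 15
  19 - 17 = 2
  39 - 19 = 20
  69 - 39 = 30
  77 - 69 = 8
  96 - 77 = 19
  97 - 96 = 1


Delta encoded: [2, 15, 2, 20, 30, 8, 19, 1]


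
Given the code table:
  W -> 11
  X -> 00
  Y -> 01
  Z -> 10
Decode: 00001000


Decoding:
00 -> X
00 -> X
10 -> Z
00 -> X


Result: XXZX


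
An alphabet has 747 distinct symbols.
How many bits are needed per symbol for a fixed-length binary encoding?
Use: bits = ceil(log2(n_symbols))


log2(747) = 9.545
Bracket: 2^9 = 512 < 747 <= 2^10 = 1024
So ceil(log2(747)) = 10

bits = ceil(log2(747)) = ceil(9.545) = 10 bits
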